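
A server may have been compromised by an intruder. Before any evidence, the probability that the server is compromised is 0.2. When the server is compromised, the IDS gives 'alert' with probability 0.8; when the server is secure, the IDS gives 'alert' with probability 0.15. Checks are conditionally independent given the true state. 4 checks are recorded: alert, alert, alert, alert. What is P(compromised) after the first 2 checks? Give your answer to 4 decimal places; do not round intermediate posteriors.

0.8767

After 'alert': P(compromised) = 0.8·0.2000 / (0.8·0.2000 + 0.15·0.8000) ≈ 0.5714
After 'alert': P(compromised) = 0.8·0.5714 / (0.8·0.5714 + 0.15·0.4286) ≈ 0.8767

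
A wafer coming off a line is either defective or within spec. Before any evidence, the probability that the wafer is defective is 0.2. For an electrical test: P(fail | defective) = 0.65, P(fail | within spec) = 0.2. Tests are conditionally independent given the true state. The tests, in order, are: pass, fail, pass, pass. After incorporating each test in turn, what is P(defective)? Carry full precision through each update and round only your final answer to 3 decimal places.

0.064

After 'pass': P(defective) = 0.35·0.2000 / (0.35·0.2000 + 0.8·0.8000) ≈ 0.0986
After 'fail': P(defective) = 0.65·0.0986 / (0.65·0.0986 + 0.2·0.9014) ≈ 0.2622
After 'pass': P(defective) = 0.35·0.2622 / (0.35·0.2622 + 0.8·0.7378) ≈ 0.1346
After 'pass': P(defective) = 0.35·0.1346 / (0.35·0.1346 + 0.8·0.8654) ≈ 0.0637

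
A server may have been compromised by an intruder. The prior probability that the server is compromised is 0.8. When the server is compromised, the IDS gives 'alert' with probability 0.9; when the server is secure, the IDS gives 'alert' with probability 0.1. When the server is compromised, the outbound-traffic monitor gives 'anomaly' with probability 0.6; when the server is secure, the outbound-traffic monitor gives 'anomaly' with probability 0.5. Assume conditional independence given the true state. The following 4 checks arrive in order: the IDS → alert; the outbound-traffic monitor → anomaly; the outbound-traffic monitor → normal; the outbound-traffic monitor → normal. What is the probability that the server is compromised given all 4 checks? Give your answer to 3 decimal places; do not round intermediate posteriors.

0.965

After the IDS='alert': P(compromised) = 0.9·0.8000 / (0.9·0.8000 + 0.1·0.2000) ≈ 0.9730
After the outbound-traffic monitor='anomaly': P(compromised) = 0.6·0.9730 / (0.6·0.9730 + 0.5·0.0270) ≈ 0.9774
After the outbound-traffic monitor='normal': P(compromised) = 0.4·0.9774 / (0.4·0.9774 + 0.5·0.0226) ≈ 0.9719
After the outbound-traffic monitor='normal': P(compromised) = 0.4·0.9719 / (0.4·0.9719 + 0.5·0.0281) ≈ 0.9651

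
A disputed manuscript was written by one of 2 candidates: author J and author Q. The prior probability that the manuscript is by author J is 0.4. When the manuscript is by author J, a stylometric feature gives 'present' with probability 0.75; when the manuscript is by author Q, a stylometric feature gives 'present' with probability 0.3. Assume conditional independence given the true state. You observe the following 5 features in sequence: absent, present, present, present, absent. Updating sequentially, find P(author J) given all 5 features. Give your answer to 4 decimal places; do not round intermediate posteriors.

After 'absent': P(author J) = 0.25·0.4000 / (0.25·0.4000 + 0.7·0.6000) ≈ 0.1923
After 'present': P(author J) = 0.75·0.1923 / (0.75·0.1923 + 0.3·0.8077) ≈ 0.3731
After 'present': P(author J) = 0.75·0.3731 / (0.75·0.3731 + 0.3·0.6269) ≈ 0.5981
After 'present': P(author J) = 0.75·0.5981 / (0.75·0.5981 + 0.3·0.4019) ≈ 0.7881
After 'absent': P(author J) = 0.25·0.7881 / (0.25·0.7881 + 0.7·0.2119) ≈ 0.5706

0.5706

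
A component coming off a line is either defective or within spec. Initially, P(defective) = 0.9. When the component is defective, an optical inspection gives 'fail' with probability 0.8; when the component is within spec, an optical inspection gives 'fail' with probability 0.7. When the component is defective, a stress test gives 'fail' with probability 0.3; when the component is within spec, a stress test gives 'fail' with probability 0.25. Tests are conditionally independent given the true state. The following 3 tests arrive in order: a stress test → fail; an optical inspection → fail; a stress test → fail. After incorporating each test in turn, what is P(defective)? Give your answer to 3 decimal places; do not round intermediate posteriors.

After a stress test='fail': P(defective) = 0.3·0.9000 / (0.3·0.9000 + 0.25·0.1000) ≈ 0.9153
After an optical inspection='fail': P(defective) = 0.8·0.9153 / (0.8·0.9153 + 0.7·0.0847) ≈ 0.9251
After a stress test='fail': P(defective) = 0.3·0.9251 / (0.3·0.9251 + 0.25·0.0749) ≈ 0.9368

0.937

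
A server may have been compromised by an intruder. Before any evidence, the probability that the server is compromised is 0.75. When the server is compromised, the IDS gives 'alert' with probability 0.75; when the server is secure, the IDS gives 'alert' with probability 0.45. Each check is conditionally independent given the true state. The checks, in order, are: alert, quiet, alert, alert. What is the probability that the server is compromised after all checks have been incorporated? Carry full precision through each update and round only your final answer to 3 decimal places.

After 'alert': P(compromised) = 0.75·0.7500 / (0.75·0.7500 + 0.45·0.2500) ≈ 0.8333
After 'quiet': P(compromised) = 0.25·0.8333 / (0.25·0.8333 + 0.55·0.1667) ≈ 0.6944
After 'alert': P(compromised) = 0.75·0.6944 / (0.75·0.6944 + 0.45·0.3056) ≈ 0.7911
After 'alert': P(compromised) = 0.75·0.7911 / (0.75·0.7911 + 0.45·0.2089) ≈ 0.8633

0.863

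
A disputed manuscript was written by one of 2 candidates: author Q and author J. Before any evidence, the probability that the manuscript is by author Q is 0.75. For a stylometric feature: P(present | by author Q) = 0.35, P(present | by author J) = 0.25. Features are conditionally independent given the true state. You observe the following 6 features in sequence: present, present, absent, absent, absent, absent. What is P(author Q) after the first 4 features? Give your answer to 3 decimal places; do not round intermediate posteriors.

Apply Bayes' rule sequentially, carrying P(author Q) forward.
After 'present': P(author Q) = 0.35·0.7500 / (0.35·0.7500 + 0.25·0.2500) ≈ 0.8077
After 'present': P(author Q) = 0.35·0.8077 / (0.35·0.8077 + 0.25·0.1923) ≈ 0.8547
After 'absent': P(author Q) = 0.65·0.8547 / (0.65·0.8547 + 0.75·0.1453) ≈ 0.8360
After 'absent': P(author Q) = 0.65·0.8360 / (0.65·0.8360 + 0.75·0.1640) ≈ 0.8154

0.815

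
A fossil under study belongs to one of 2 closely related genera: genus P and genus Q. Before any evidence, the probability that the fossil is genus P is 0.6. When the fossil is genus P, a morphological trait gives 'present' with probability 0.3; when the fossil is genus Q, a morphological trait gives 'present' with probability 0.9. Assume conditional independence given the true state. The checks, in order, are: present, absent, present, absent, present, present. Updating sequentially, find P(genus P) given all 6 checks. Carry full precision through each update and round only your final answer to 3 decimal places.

After 'present': P(genus P) = 0.3·0.6000 / (0.3·0.6000 + 0.9·0.4000) ≈ 0.3333
After 'absent': P(genus P) = 0.7·0.3333 / (0.7·0.3333 + 0.1·0.6667) ≈ 0.7778
After 'present': P(genus P) = 0.3·0.7778 / (0.3·0.7778 + 0.9·0.2222) ≈ 0.5385
After 'absent': P(genus P) = 0.7·0.5385 / (0.7·0.5385 + 0.1·0.4615) ≈ 0.8909
After 'present': P(genus P) = 0.3·0.8909 / (0.3·0.8909 + 0.9·0.1091) ≈ 0.7313
After 'present': P(genus P) = 0.3·0.7313 / (0.3·0.7313 + 0.9·0.2687) ≈ 0.4757

0.476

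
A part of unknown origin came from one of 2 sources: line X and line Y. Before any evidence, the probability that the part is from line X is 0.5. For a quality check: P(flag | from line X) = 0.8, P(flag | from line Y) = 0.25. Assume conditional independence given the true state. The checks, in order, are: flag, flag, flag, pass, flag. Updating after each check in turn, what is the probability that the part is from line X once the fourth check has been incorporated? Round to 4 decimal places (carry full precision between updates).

0.8973

After 'flag': P(line X) = 0.8·0.5000 / (0.8·0.5000 + 0.25·0.5000) ≈ 0.7619
After 'flag': P(line X) = 0.8·0.7619 / (0.8·0.7619 + 0.25·0.2381) ≈ 0.9110
After 'flag': P(line X) = 0.8·0.9110 / (0.8·0.9110 + 0.25·0.0890) ≈ 0.9704
After 'pass': P(line X) = 0.2·0.9704 / (0.2·0.9704 + 0.75·0.0296) ≈ 0.8973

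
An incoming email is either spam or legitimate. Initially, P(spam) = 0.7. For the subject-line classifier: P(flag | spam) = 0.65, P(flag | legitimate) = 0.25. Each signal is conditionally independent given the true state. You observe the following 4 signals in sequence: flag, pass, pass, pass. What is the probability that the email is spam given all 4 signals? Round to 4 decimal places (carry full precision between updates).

After 'flag': P(spam) = 0.65·0.7000 / (0.65·0.7000 + 0.25·0.3000) ≈ 0.8585
After 'pass': P(spam) = 0.35·0.8585 / (0.35·0.8585 + 0.75·0.1415) ≈ 0.7390
After 'pass': P(spam) = 0.35·0.7390 / (0.35·0.7390 + 0.75·0.2610) ≈ 0.5692
After 'pass': P(spam) = 0.35·0.5692 / (0.35·0.5692 + 0.75·0.4308) ≈ 0.3814

0.3814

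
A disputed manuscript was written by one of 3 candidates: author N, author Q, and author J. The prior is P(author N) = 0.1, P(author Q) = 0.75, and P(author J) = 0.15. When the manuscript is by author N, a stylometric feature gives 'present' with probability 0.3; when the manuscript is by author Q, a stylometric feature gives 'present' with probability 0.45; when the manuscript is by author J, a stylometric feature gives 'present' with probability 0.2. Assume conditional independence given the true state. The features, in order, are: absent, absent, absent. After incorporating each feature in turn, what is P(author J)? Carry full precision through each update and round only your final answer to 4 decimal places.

0.3256

After 'absent': normaliser = 0.7·0.1000 + 0.55·0.7500 + 0.8·0.1500; P(author N) ≈ 0.1162, P(author Q) ≈ 0.6846, P(author J) ≈ 0.1992
After 'absent': normaliser = 0.7·0.1162 + 0.55·0.6846 + 0.8·0.1992; P(author N) ≈ 0.1318, P(author Q) ≈ 0.6101, P(author J) ≈ 0.2582
After 'absent': normaliser = 0.7·0.1318 + 0.55·0.6101 + 0.8·0.2582; P(author N) ≈ 0.1454, P(author Q) ≈ 0.5290, P(author J) ≈ 0.3256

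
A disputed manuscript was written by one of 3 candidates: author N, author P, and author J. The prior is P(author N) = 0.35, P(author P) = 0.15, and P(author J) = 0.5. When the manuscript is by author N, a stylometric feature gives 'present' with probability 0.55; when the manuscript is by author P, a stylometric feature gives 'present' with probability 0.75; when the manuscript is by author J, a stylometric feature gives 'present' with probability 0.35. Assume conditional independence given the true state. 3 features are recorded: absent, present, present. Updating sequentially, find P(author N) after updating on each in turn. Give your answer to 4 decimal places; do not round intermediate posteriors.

Each posterior becomes the prior for the next update.
After 'absent': normaliser = 0.45·0.3500 + 0.25·0.1500 + 0.65·0.5000; P(author N) ≈ 0.3029, P(author P) ≈ 0.0721, P(author J) ≈ 0.6250
After 'present': normaliser = 0.55·0.3029 + 0.75·0.0721 + 0.35·0.6250; P(author N) ≈ 0.3791, P(author P) ≈ 0.1231, P(author J) ≈ 0.4978
After 'present': normaliser = 0.55·0.3791 + 0.75·0.1231 + 0.35·0.4978; P(author N) ≈ 0.4389, P(author P) ≈ 0.1943, P(author J) ≈ 0.3668

0.4389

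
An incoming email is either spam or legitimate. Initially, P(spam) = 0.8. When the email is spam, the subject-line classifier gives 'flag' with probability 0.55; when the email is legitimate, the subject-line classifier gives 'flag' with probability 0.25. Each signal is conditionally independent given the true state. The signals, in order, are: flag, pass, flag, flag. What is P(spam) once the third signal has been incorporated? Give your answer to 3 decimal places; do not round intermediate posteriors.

After 'flag': P(spam) = 0.55·0.8000 / (0.55·0.8000 + 0.25·0.2000) ≈ 0.8980
After 'pass': P(spam) = 0.45·0.8980 / (0.45·0.8980 + 0.75·0.1020) ≈ 0.8408
After 'flag': P(spam) = 0.55·0.8408 / (0.55·0.8408 + 0.25·0.1592) ≈ 0.9207

0.921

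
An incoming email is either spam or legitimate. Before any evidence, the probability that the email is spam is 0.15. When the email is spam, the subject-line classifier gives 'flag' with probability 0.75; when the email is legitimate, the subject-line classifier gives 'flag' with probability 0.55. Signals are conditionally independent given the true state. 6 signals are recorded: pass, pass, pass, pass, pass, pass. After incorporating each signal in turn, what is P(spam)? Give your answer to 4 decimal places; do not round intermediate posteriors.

0.0052

Each posterior becomes the prior for the next update.
After 'pass': P(spam) = 0.25·0.1500 / (0.25·0.1500 + 0.45·0.8500) ≈ 0.0893
After 'pass': P(spam) = 0.25·0.0893 / (0.25·0.0893 + 0.45·0.9107) ≈ 0.0517
After 'pass': P(spam) = 0.25·0.0517 / (0.25·0.0517 + 0.45·0.9483) ≈ 0.0294
After 'pass': P(spam) = 0.25·0.0294 / (0.25·0.0294 + 0.45·0.9706) ≈ 0.0165
After 'pass': P(spam) = 0.25·0.0165 / (0.25·0.0165 + 0.45·0.9835) ≈ 0.0093
After 'pass': P(spam) = 0.25·0.0093 / (0.25·0.0093 + 0.45·0.9907) ≈ 0.0052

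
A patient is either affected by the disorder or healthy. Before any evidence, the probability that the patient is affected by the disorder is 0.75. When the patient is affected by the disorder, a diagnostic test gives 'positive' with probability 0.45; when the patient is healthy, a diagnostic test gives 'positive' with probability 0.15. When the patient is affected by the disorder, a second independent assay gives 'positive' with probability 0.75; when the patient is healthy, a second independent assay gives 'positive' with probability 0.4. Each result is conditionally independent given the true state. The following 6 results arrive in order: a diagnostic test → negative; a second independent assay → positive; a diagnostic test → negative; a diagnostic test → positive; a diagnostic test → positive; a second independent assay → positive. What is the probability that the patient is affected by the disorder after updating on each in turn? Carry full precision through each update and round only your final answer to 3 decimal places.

0.975

Each posterior becomes the prior for the next update.
After a diagnostic test='negative': P(affected) = 0.55·0.7500 / (0.55·0.7500 + 0.85·0.2500) ≈ 0.6600
After a second independent assay='positive': P(affected) = 0.75·0.6600 / (0.75·0.6600 + 0.4·0.3400) ≈ 0.7845
After a diagnostic test='negative': P(affected) = 0.55·0.7845 / (0.55·0.7845 + 0.85·0.2155) ≈ 0.7019
After a diagnostic test='positive': P(affected) = 0.45·0.7019 / (0.45·0.7019 + 0.15·0.2981) ≈ 0.8760
After a diagnostic test='positive': P(affected) = 0.45·0.8760 / (0.45·0.8760 + 0.15·0.1240) ≈ 0.9549
After a second independent assay='positive': P(affected) = 0.75·0.9549 / (0.75·0.9549 + 0.4·0.0451) ≈ 0.9755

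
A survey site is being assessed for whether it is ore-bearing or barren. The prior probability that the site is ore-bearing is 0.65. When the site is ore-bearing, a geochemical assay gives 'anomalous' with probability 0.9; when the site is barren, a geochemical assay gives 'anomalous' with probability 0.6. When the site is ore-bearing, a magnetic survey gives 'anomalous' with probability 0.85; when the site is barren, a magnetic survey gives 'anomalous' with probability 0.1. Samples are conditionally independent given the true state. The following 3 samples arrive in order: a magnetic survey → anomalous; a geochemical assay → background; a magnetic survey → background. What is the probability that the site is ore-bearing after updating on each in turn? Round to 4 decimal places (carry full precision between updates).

0.3968

After a magnetic survey='anomalous': P(ore) = 0.85·0.6500 / (0.85·0.6500 + 0.1·0.3500) ≈ 0.9404
After a geochemical assay='background': P(ore) = 0.1·0.9404 / (0.1·0.9404 + 0.4·0.0596) ≈ 0.7978
After a magnetic survey='background': P(ore) = 0.15·0.7978 / (0.15·0.7978 + 0.9·0.2022) ≈ 0.3968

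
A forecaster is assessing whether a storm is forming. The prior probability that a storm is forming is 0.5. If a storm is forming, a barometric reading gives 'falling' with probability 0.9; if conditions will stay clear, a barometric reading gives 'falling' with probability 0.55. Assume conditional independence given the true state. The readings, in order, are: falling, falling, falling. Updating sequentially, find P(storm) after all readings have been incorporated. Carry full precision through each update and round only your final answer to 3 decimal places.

0.814

After 'falling': P(storm) = 0.9·0.5000 / (0.9·0.5000 + 0.55·0.5000) ≈ 0.6207
After 'falling': P(storm) = 0.9·0.6207 / (0.9·0.6207 + 0.55·0.3793) ≈ 0.7281
After 'falling': P(storm) = 0.9·0.7281 / (0.9·0.7281 + 0.55·0.2719) ≈ 0.8142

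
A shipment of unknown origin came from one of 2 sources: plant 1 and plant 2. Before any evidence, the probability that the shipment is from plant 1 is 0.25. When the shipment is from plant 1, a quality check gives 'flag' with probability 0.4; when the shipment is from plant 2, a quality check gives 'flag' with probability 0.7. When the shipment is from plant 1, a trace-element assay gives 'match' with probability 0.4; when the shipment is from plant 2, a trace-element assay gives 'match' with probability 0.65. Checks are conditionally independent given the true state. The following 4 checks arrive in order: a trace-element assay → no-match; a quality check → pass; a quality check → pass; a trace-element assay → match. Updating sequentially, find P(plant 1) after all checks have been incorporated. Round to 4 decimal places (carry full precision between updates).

0.5845

After a trace-element assay='no-match': P(plant 1) = 0.6·0.2500 / (0.6·0.2500 + 0.35·0.7500) ≈ 0.3636
After a quality check='pass': P(plant 1) = 0.6·0.3636 / (0.6·0.3636 + 0.3·0.6364) ≈ 0.5333
After a quality check='pass': P(plant 1) = 0.6·0.5333 / (0.6·0.5333 + 0.3·0.4667) ≈ 0.6957
After a trace-element assay='match': P(plant 1) = 0.4·0.6957 / (0.4·0.6957 + 0.65·0.3043) ≈ 0.5845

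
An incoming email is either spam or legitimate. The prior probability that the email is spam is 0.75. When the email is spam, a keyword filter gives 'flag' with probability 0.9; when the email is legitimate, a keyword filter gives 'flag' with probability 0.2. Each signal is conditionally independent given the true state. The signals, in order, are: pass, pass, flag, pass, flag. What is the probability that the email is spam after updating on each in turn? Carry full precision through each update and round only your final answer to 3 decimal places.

0.106

After 'pass': P(spam) = 0.1·0.7500 / (0.1·0.7500 + 0.8·0.2500) ≈ 0.2727
After 'pass': P(spam) = 0.1·0.2727 / (0.1·0.2727 + 0.8·0.7273) ≈ 0.0448
After 'flag': P(spam) = 0.9·0.0448 / (0.9·0.0448 + 0.2·0.9552) ≈ 0.1742
After 'pass': P(spam) = 0.1·0.1742 / (0.1·0.1742 + 0.8·0.8258) ≈ 0.0257
After 'flag': P(spam) = 0.9·0.0257 / (0.9·0.0257 + 0.2·0.9743) ≈ 0.1061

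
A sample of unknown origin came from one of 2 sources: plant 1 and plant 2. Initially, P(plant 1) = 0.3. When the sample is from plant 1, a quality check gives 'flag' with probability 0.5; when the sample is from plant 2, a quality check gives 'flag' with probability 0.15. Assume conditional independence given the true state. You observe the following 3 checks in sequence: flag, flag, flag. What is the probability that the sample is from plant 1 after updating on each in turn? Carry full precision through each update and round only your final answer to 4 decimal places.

0.9407

Apply Bayes' rule sequentially, carrying P(plant 1) forward.
After 'flag': P(plant 1) = 0.5·0.3000 / (0.5·0.3000 + 0.15·0.7000) ≈ 0.5882
After 'flag': P(plant 1) = 0.5·0.5882 / (0.5·0.5882 + 0.15·0.4118) ≈ 0.8264
After 'flag': P(plant 1) = 0.5·0.8264 / (0.5·0.8264 + 0.15·0.1736) ≈ 0.9407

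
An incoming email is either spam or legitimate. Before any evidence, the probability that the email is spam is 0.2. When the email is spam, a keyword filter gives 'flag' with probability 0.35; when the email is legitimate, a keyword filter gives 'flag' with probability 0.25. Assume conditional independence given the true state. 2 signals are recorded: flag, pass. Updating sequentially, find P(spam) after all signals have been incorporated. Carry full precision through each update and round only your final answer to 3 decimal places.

0.233

After 'flag': P(spam) = 0.35·0.2000 / (0.35·0.2000 + 0.25·0.8000) ≈ 0.2593
After 'pass': P(spam) = 0.65·0.2593 / (0.65·0.2593 + 0.75·0.7407) ≈ 0.2327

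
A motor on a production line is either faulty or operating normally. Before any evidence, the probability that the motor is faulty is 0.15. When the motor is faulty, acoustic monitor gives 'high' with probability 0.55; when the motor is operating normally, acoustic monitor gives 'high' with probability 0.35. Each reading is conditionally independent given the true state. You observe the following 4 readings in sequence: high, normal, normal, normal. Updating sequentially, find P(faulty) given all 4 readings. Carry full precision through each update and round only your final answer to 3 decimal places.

0.084

Apply Bayes' rule sequentially, carrying P(faulty) forward.
After 'high': P(faulty) = 0.55·0.1500 / (0.55·0.1500 + 0.35·0.8500) ≈ 0.2171
After 'normal': P(faulty) = 0.45·0.2171 / (0.45·0.2171 + 0.65·0.7829) ≈ 0.1611
After 'normal': P(faulty) = 0.45·0.1611 / (0.45·0.1611 + 0.65·0.8389) ≈ 0.1173
After 'normal': P(faulty) = 0.45·0.1173 / (0.45·0.1173 + 0.65·0.8827) ≈ 0.0843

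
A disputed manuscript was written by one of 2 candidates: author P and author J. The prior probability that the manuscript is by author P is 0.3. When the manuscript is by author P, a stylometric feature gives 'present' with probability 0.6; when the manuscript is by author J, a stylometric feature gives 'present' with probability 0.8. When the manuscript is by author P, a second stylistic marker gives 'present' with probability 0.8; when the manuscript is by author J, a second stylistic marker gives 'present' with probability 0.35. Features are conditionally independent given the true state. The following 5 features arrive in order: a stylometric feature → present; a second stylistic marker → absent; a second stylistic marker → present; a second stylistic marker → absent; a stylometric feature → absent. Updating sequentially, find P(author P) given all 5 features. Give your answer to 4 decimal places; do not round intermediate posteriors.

0.1221

After a stylometric feature='present': P(author P) = 0.6·0.3000 / (0.6·0.3000 + 0.8·0.7000) ≈ 0.2432
After a second stylistic marker='absent': P(author P) = 0.2·0.2432 / (0.2·0.2432 + 0.65·0.7568) ≈ 0.0900
After a second stylistic marker='present': P(author P) = 0.8·0.0900 / (0.8·0.0900 + 0.35·0.9100) ≈ 0.1844
After a second stylistic marker='absent': P(author P) = 0.2·0.1844 / (0.2·0.1844 + 0.65·0.8156) ≈ 0.0650
After a stylometric feature='absent': P(author P) = 0.4·0.0650 / (0.4·0.0650 + 0.2·0.9350) ≈ 0.1221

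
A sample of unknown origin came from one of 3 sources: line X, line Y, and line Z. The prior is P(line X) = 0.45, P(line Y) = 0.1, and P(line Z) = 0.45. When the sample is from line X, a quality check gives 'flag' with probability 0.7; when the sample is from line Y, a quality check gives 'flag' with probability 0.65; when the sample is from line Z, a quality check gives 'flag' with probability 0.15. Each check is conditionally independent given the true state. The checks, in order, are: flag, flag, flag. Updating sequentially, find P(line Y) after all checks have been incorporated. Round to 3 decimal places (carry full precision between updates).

0.150

Apply Bayes' rule sequentially, carrying P(line Y) forward.
After 'flag': normaliser = 0.7·0.4500 + 0.65·0.1000 + 0.15·0.4500; P(line X) ≈ 0.7039, P(line Y) ≈ 0.1453, P(line Z) ≈ 0.1508
After 'flag': normaliser = 0.7·0.7039 + 0.65·0.1453 + 0.15·0.1508; P(line X) ≈ 0.8081, P(line Y) ≈ 0.1548, P(line Z) ≈ 0.0371
After 'flag': normaliser = 0.7·0.8081 + 0.65·0.1548 + 0.15·0.0371; P(line X) ≈ 0.8419, P(line Y) ≈ 0.1498, P(line Z) ≈ 0.0083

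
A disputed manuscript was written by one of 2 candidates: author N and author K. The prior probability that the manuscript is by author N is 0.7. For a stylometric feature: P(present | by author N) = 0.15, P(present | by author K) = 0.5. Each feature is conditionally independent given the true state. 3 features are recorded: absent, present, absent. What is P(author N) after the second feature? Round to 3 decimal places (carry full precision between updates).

After 'absent': P(author N) = 0.85·0.7000 / (0.85·0.7000 + 0.5·0.3000) ≈ 0.7987
After 'present': P(author N) = 0.15·0.7987 / (0.15·0.7987 + 0.5·0.2013) ≈ 0.5434

0.543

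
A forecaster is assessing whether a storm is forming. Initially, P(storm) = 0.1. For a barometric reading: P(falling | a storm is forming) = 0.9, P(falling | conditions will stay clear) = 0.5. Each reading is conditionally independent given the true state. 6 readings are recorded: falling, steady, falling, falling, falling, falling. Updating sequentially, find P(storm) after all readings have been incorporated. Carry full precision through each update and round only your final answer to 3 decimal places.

Each posterior becomes the prior for the next update.
After 'falling': P(storm) = 0.9·0.1000 / (0.9·0.1000 + 0.5·0.9000) ≈ 0.1667
After 'steady': P(storm) = 0.1·0.1667 / (0.1·0.1667 + 0.5·0.8333) ≈ 0.0385
After 'falling': P(storm) = 0.9·0.0385 / (0.9·0.0385 + 0.5·0.9615) ≈ 0.0672
After 'falling': P(storm) = 0.9·0.0672 / (0.9·0.0672 + 0.5·0.9328) ≈ 0.1147
After 'falling': P(storm) = 0.9·0.1147 / (0.9·0.1147 + 0.5·0.8853) ≈ 0.1892
After 'falling': P(storm) = 0.9·0.1892 / (0.9·0.1892 + 0.5·0.8108) ≈ 0.2957

0.296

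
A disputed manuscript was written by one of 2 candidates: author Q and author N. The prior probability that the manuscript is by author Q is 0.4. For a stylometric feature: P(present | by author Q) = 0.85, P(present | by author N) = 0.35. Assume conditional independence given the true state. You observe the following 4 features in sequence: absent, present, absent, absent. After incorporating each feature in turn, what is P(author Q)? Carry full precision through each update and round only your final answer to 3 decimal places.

0.020

After 'absent': P(author Q) = 0.15·0.4000 / (0.15·0.4000 + 0.65·0.6000) ≈ 0.1333
After 'present': P(author Q) = 0.85·0.1333 / (0.85·0.1333 + 0.35·0.8667) ≈ 0.2720
After 'absent': P(author Q) = 0.15·0.2720 / (0.15·0.2720 + 0.65·0.7280) ≈ 0.0794
After 'absent': P(author Q) = 0.15·0.0794 / (0.15·0.0794 + 0.65·0.9206) ≈ 0.0195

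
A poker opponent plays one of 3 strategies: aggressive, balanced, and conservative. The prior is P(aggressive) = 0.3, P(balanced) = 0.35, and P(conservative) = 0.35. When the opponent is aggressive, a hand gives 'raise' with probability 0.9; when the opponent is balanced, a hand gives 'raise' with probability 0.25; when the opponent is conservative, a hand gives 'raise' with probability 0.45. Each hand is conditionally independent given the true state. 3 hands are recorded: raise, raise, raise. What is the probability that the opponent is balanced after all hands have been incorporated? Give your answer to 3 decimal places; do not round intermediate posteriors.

0.021

After 'raise': normaliser = 0.9·0.3000 + 0.25·0.3500 + 0.45·0.3500; P(aggressive) ≈ 0.5243, P(balanced) ≈ 0.1699, P(conservative) ≈ 0.3058
After 'raise': normaliser = 0.9·0.5243 + 0.25·0.1699 + 0.45·0.3058; P(aggressive) ≈ 0.7238, P(balanced) ≈ 0.0652, P(conservative) ≈ 0.2111
After 'raise': normaliser = 0.9·0.7238 + 0.25·0.0652 + 0.45·0.2111; P(aggressive) ≈ 0.8541, P(balanced) ≈ 0.0214, P(conservative) ≈ 0.1246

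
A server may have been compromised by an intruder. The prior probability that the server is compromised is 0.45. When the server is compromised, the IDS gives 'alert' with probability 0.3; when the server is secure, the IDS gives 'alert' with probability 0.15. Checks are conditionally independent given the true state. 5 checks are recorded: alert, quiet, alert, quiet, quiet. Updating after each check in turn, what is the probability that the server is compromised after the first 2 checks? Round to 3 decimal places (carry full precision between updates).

0.574

After 'alert': P(compromised) = 0.3·0.4500 / (0.3·0.4500 + 0.15·0.5500) ≈ 0.6207
After 'quiet': P(compromised) = 0.7·0.6207 / (0.7·0.6207 + 0.85·0.3793) ≈ 0.5740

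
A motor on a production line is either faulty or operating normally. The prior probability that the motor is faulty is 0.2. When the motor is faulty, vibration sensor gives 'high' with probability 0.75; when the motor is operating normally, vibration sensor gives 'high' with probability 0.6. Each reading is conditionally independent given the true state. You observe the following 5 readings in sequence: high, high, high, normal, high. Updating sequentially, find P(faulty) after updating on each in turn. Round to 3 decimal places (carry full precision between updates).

After 'high': P(faulty) = 0.75·0.2000 / (0.75·0.2000 + 0.6·0.8000) ≈ 0.2381
After 'high': P(faulty) = 0.75·0.2381 / (0.75·0.2381 + 0.6·0.7619) ≈ 0.2809
After 'high': P(faulty) = 0.75·0.2809 / (0.75·0.2809 + 0.6·0.7191) ≈ 0.3281
After 'normal': P(faulty) = 0.25·0.3281 / (0.25·0.3281 + 0.4·0.6719) ≈ 0.2338
After 'high': P(faulty) = 0.75·0.2338 / (0.75·0.2338 + 0.6·0.7662) ≈ 0.2761

0.276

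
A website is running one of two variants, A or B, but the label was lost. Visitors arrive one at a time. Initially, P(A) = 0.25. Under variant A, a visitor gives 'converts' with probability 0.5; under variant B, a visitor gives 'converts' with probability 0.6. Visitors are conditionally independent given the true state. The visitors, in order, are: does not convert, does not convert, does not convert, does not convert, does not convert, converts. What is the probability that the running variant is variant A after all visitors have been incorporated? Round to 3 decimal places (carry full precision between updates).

0.459

Each posterior becomes the prior for the next update.
After 'does not convert': P(A) = 0.5·0.2500 / (0.5·0.2500 + 0.4·0.7500) ≈ 0.2941
After 'does not convert': P(A) = 0.5·0.2941 / (0.5·0.2941 + 0.4·0.7059) ≈ 0.3425
After 'does not convert': P(A) = 0.5·0.3425 / (0.5·0.3425 + 0.4·0.6575) ≈ 0.3943
After 'does not convert': P(A) = 0.5·0.3943 / (0.5·0.3943 + 0.4·0.6057) ≈ 0.4487
After 'does not convert': P(A) = 0.5·0.4487 / (0.5·0.4487 + 0.4·0.5513) ≈ 0.5043
After 'converts': P(A) = 0.5·0.5043 / (0.5·0.5043 + 0.6·0.4957) ≈ 0.4588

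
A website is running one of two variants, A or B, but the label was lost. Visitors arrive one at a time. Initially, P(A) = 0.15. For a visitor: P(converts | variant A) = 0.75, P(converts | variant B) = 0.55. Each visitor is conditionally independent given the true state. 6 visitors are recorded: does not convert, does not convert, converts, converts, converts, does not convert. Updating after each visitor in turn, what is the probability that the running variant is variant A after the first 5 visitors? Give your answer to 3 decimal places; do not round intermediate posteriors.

0.121

After 'does not convert': P(A) = 0.25·0.1500 / (0.25·0.1500 + 0.45·0.8500) ≈ 0.0893
After 'does not convert': P(A) = 0.25·0.0893 / (0.25·0.0893 + 0.45·0.9107) ≈ 0.0517
After 'converts': P(A) = 0.75·0.0517 / (0.75·0.0517 + 0.55·0.9483) ≈ 0.0691
After 'converts': P(A) = 0.75·0.0691 / (0.75·0.0691 + 0.55·0.9309) ≈ 0.0920
After 'converts': P(A) = 0.75·0.0920 / (0.75·0.0920 + 0.55·0.9080) ≈ 0.1213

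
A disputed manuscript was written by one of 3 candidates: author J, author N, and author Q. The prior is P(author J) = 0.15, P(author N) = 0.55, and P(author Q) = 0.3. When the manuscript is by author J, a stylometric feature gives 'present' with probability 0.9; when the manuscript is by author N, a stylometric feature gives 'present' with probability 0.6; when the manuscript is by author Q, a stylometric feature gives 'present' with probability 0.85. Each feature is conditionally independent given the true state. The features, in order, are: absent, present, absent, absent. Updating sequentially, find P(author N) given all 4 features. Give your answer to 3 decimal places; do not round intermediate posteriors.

0.955

Each posterior becomes the prior for the next update.
After 'absent': normaliser = 0.1·0.1500 + 0.4·0.5500 + 0.15·0.3000; P(author J) ≈ 0.0536, P(author N) ≈ 0.7857, P(author Q) ≈ 0.1607
After 'present': normaliser = 0.9·0.0536 + 0.6·0.7857 + 0.85·0.1607; P(author J) ≈ 0.0735, P(author N) ≈ 0.7184, P(author Q) ≈ 0.2082
After 'absent': normaliser = 0.1·0.0735 + 0.4·0.7184 + 0.15·0.2082; P(author J) ≈ 0.0225, P(author N) ≈ 0.8817, P(author Q) ≈ 0.0958
After 'absent': normaliser = 0.1·0.0225 + 0.4·0.8817 + 0.15·0.0958; P(author J) ≈ 0.0061, P(author N) ≈ 0.9550, P(author Q) ≈ 0.0389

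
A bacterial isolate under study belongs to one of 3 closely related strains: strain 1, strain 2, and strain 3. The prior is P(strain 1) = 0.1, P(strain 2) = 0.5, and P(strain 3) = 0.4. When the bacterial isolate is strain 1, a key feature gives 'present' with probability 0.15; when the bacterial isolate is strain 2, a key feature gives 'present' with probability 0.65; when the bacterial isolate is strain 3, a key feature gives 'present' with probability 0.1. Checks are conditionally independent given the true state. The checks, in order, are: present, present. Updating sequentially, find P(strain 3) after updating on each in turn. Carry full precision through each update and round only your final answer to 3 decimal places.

0.018

After 'present': normaliser = 0.15·0.1000 + 0.65·0.5000 + 0.1·0.4000; P(strain 1) ≈ 0.0395, P(strain 2) ≈ 0.8553, P(strain 3) ≈ 0.1053
After 'present': normaliser = 0.15·0.0395 + 0.65·0.8553 + 0.1·0.1053; P(strain 1) ≈ 0.0103, P(strain 2) ≈ 0.9713, P(strain 3) ≈ 0.0184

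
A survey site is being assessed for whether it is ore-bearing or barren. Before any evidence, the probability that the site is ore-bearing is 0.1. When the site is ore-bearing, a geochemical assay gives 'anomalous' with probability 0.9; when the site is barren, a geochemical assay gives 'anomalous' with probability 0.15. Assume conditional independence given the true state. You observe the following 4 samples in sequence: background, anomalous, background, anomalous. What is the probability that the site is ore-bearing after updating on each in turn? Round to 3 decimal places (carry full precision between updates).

0.052

After 'background': P(ore) = 0.1·0.1000 / (0.1·0.1000 + 0.85·0.9000) ≈ 0.0129
After 'anomalous': P(ore) = 0.9·0.0129 / (0.9·0.0129 + 0.15·0.9871) ≈ 0.0727
After 'background': P(ore) = 0.1·0.0727 / (0.1·0.0727 + 0.85·0.9273) ≈ 0.0091
After 'anomalous': P(ore) = 0.9·0.0091 / (0.9·0.0091 + 0.15·0.9909) ≈ 0.0525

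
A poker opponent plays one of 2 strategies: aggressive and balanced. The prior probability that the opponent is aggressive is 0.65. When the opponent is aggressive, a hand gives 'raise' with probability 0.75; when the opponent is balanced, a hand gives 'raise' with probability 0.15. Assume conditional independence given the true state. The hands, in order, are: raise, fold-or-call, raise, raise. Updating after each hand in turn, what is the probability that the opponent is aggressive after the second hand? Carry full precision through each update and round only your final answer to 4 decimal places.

After 'raise': P(aggressive) = 0.75·0.6500 / (0.75·0.6500 + 0.15·0.3500) ≈ 0.9028
After 'fold-or-call': P(aggressive) = 0.25·0.9028 / (0.25·0.9028 + 0.85·0.0972) ≈ 0.7320

0.7320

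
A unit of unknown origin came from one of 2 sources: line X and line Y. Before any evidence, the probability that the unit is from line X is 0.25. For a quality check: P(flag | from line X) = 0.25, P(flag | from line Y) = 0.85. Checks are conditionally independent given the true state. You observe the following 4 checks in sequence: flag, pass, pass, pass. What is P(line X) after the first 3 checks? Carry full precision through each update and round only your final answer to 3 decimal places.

0.710

Apply Bayes' rule sequentially, carrying P(line X) forward.
After 'flag': P(line X) = 0.25·0.2500 / (0.25·0.2500 + 0.85·0.7500) ≈ 0.0893
After 'pass': P(line X) = 0.75·0.0893 / (0.75·0.0893 + 0.15·0.9107) ≈ 0.3289
After 'pass': P(line X) = 0.75·0.3289 / (0.75·0.3289 + 0.15·0.6711) ≈ 0.7102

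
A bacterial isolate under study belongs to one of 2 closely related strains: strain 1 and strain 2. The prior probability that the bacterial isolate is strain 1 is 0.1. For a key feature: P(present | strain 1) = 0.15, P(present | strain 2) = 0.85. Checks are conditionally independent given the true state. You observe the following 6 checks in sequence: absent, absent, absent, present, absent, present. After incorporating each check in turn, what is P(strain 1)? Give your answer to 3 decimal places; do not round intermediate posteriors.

0.781

Apply Bayes' rule sequentially, carrying P(strain 1) forward.
After 'absent': P(strain 1) = 0.85·0.1000 / (0.85·0.1000 + 0.15·0.9000) ≈ 0.3864
After 'absent': P(strain 1) = 0.85·0.3864 / (0.85·0.3864 + 0.15·0.6136) ≈ 0.7811
After 'absent': P(strain 1) = 0.85·0.7811 / (0.85·0.7811 + 0.15·0.2189) ≈ 0.9529
After 'present': P(strain 1) = 0.15·0.9529 / (0.15·0.9529 + 0.85·0.0471) ≈ 0.7811
After 'absent': P(strain 1) = 0.85·0.7811 / (0.85·0.7811 + 0.15·0.2189) ≈ 0.9529
After 'present': P(strain 1) = 0.15·0.9529 / (0.15·0.9529 + 0.85·0.0471) ≈ 0.7811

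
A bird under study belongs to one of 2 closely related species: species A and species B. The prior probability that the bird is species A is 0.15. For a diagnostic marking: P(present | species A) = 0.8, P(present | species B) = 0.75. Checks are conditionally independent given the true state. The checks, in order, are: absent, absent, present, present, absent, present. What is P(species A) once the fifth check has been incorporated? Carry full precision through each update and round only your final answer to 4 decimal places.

0.0932

After 'absent': P(species A) = 0.2·0.1500 / (0.2·0.1500 + 0.25·0.8500) ≈ 0.1237
After 'absent': P(species A) = 0.2·0.1237 / (0.2·0.1237 + 0.25·0.8763) ≈ 0.1015
After 'present': P(species A) = 0.8·0.1015 / (0.8·0.1015 + 0.75·0.8985) ≈ 0.1075
After 'present': P(species A) = 0.8·0.1075 / (0.8·0.1075 + 0.75·0.8925) ≈ 0.1139
After 'absent': P(species A) = 0.2·0.1139 / (0.2·0.1139 + 0.25·0.8861) ≈ 0.0932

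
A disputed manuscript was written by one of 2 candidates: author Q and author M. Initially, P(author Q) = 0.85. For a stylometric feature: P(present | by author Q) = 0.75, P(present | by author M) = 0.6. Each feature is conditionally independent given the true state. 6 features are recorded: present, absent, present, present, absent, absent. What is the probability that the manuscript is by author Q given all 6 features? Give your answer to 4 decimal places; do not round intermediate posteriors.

0.7299

Each posterior becomes the prior for the next update.
After 'present': P(author Q) = 0.75·0.8500 / (0.75·0.8500 + 0.6·0.1500) ≈ 0.8763
After 'absent': P(author Q) = 0.25·0.8763 / (0.25·0.8763 + 0.4·0.1237) ≈ 0.8157
After 'present': P(author Q) = 0.75·0.8157 / (0.75·0.8157 + 0.6·0.1843) ≈ 0.8470
After 'present': P(author Q) = 0.75·0.8470 / (0.75·0.8470 + 0.6·0.1530) ≈ 0.8737
After 'absent': P(author Q) = 0.25·0.8737 / (0.25·0.8737 + 0.4·0.1263) ≈ 0.8121
After 'absent': P(author Q) = 0.25·0.8121 / (0.25·0.8121 + 0.4·0.1879) ≈ 0.7299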